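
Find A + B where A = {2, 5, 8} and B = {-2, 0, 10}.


A + B = {a + b : a ∈ A, b ∈ B}.
Enumerate all |A|·|B| = 3·3 = 9 pairs (a, b) and collect distinct sums.
a = 2: 2+-2=0, 2+0=2, 2+10=12
a = 5: 5+-2=3, 5+0=5, 5+10=15
a = 8: 8+-2=6, 8+0=8, 8+10=18
Collecting distinct sums: A + B = {0, 2, 3, 5, 6, 8, 12, 15, 18}
|A + B| = 9

A + B = {0, 2, 3, 5, 6, 8, 12, 15, 18}


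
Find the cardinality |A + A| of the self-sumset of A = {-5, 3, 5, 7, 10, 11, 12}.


A + A = {a + a' : a, a' ∈ A}; |A| = 7.
General bounds: 2|A| - 1 ≤ |A + A| ≤ |A|(|A|+1)/2, i.e. 13 ≤ |A + A| ≤ 28.
Lower bound 2|A|-1 is attained iff A is an arithmetic progression.
Enumerate sums a + a' for a ≤ a' (symmetric, so this suffices):
a = -5: -5+-5=-10, -5+3=-2, -5+5=0, -5+7=2, -5+10=5, -5+11=6, -5+12=7
a = 3: 3+3=6, 3+5=8, 3+7=10, 3+10=13, 3+11=14, 3+12=15
a = 5: 5+5=10, 5+7=12, 5+10=15, 5+11=16, 5+12=17
a = 7: 7+7=14, 7+10=17, 7+11=18, 7+12=19
a = 10: 10+10=20, 10+11=21, 10+12=22
a = 11: 11+11=22, 11+12=23
a = 12: 12+12=24
Distinct sums: {-10, -2, 0, 2, 5, 6, 7, 8, 10, 12, 13, 14, 15, 16, 17, 18, 19, 20, 21, 22, 23, 24}
|A + A| = 22

|A + A| = 22


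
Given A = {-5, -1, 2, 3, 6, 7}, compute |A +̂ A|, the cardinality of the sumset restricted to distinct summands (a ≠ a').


Restricted sumset: A +̂ A = {a + a' : a ∈ A, a' ∈ A, a ≠ a'}.
Equivalently, take A + A and drop any sum 2a that is achievable ONLY as a + a for a ∈ A (i.e. sums representable only with equal summands).
Enumerate pairs (a, a') with a < a' (symmetric, so each unordered pair gives one sum; this covers all a ≠ a'):
  -5 + -1 = -6
  -5 + 2 = -3
  -5 + 3 = -2
  -5 + 6 = 1
  -5 + 7 = 2
  -1 + 2 = 1
  -1 + 3 = 2
  -1 + 6 = 5
  -1 + 7 = 6
  2 + 3 = 5
  2 + 6 = 8
  2 + 7 = 9
  3 + 6 = 9
  3 + 7 = 10
  6 + 7 = 13
Collected distinct sums: {-6, -3, -2, 1, 2, 5, 6, 8, 9, 10, 13}
|A +̂ A| = 11
(Reference bound: |A +̂ A| ≥ 2|A| - 3 for |A| ≥ 2, with |A| = 6 giving ≥ 9.)

|A +̂ A| = 11


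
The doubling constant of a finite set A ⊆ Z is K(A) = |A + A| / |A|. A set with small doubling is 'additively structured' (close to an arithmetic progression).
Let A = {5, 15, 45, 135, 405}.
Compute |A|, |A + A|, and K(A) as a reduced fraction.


|A| = 5.
Compute A + A by enumerating all 25 pairs.
A + A = {10, 20, 30, 50, 60, 90, 140, 150, 180, 270, 410, 420, 450, 540, 810}, so |A + A| = 15.
K = |A + A| / |A| = 15/5 = 3/1 ≈ 3.0000.
Reference: AP of size 5 gives K = 9/5 ≈ 1.8000; a fully generic set of size 5 gives K ≈ 3.0000.

|A| = 5, |A + A| = 15, K = 15/5 = 3/1.


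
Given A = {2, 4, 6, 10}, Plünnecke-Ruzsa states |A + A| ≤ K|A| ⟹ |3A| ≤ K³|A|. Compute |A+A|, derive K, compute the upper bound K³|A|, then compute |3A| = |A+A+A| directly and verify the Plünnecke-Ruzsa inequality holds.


|A| = 4.
Step 1: Compute A + A by enumerating all 16 pairs.
A + A = {4, 6, 8, 10, 12, 14, 16, 20}, so |A + A| = 8.
Step 2: Doubling constant K = |A + A|/|A| = 8/4 = 8/4 ≈ 2.0000.
Step 3: Plünnecke-Ruzsa gives |3A| ≤ K³·|A| = (2.0000)³ · 4 ≈ 32.0000.
Step 4: Compute 3A = A + A + A directly by enumerating all triples (a,b,c) ∈ A³; |3A| = 12.
Step 5: Check 12 ≤ 32.0000? Yes ✓.

K = 8/4, Plünnecke-Ruzsa bound K³|A| ≈ 32.0000, |3A| = 12, inequality holds.


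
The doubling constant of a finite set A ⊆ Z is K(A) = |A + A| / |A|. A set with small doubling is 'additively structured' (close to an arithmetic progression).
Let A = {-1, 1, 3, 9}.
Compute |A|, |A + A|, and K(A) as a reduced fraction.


|A| = 4.
Compute A + A by enumerating all 16 pairs.
A + A = {-2, 0, 2, 4, 6, 8, 10, 12, 18}, so |A + A| = 9.
K = |A + A| / |A| = 9/4 (already in lowest terms) ≈ 2.2500.
Reference: AP of size 4 gives K = 7/4 ≈ 1.7500; a fully generic set of size 4 gives K ≈ 2.5000.

|A| = 4, |A + A| = 9, K = 9/4.


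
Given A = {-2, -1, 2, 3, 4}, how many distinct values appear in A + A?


A + A = {a + a' : a, a' ∈ A}; |A| = 5.
General bounds: 2|A| - 1 ≤ |A + A| ≤ |A|(|A|+1)/2, i.e. 9 ≤ |A + A| ≤ 15.
Lower bound 2|A|-1 is attained iff A is an arithmetic progression.
Enumerate sums a + a' for a ≤ a' (symmetric, so this suffices):
a = -2: -2+-2=-4, -2+-1=-3, -2+2=0, -2+3=1, -2+4=2
a = -1: -1+-1=-2, -1+2=1, -1+3=2, -1+4=3
a = 2: 2+2=4, 2+3=5, 2+4=6
a = 3: 3+3=6, 3+4=7
a = 4: 4+4=8
Distinct sums: {-4, -3, -2, 0, 1, 2, 3, 4, 5, 6, 7, 8}
|A + A| = 12

|A + A| = 12


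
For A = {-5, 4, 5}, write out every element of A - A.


A - A = {a - a' : a, a' ∈ A}.
Compute a - a' for each ordered pair (a, a'):
a = -5: -5--5=0, -5-4=-9, -5-5=-10
a = 4: 4--5=9, 4-4=0, 4-5=-1
a = 5: 5--5=10, 5-4=1, 5-5=0
Collecting distinct values (and noting 0 appears from a-a):
A - A = {-10, -9, -1, 0, 1, 9, 10}
|A - A| = 7

A - A = {-10, -9, -1, 0, 1, 9, 10}


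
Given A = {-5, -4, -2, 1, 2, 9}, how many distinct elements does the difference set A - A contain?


A - A = {a - a' : a, a' ∈ A}; |A| = 6.
Bounds: 2|A|-1 ≤ |A - A| ≤ |A|² - |A| + 1, i.e. 11 ≤ |A - A| ≤ 31.
Note: 0 ∈ A - A always (from a - a). The set is symmetric: if d ∈ A - A then -d ∈ A - A.
Enumerate nonzero differences d = a - a' with a > a' (then include -d):
Positive differences: {1, 2, 3, 4, 5, 6, 7, 8, 11, 13, 14}
Full difference set: {0} ∪ (positive diffs) ∪ (negative diffs).
|A - A| = 1 + 2·11 = 23 (matches direct enumeration: 23).

|A - A| = 23


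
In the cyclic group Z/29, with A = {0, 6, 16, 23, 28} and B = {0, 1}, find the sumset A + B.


Work in Z/29Z: reduce every sum a + b modulo 29.
Enumerate all 10 pairs:
a = 0: 0+0=0, 0+1=1
a = 6: 6+0=6, 6+1=7
a = 16: 16+0=16, 16+1=17
a = 23: 23+0=23, 23+1=24
a = 28: 28+0=28, 28+1=0
Distinct residues collected: {0, 1, 6, 7, 16, 17, 23, 24, 28}
|A + B| = 9 (out of 29 total residues).

A + B = {0, 1, 6, 7, 16, 17, 23, 24, 28}


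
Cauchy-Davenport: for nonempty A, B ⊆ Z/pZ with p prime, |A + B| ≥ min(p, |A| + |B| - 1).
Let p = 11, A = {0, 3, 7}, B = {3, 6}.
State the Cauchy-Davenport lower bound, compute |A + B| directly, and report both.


Cauchy-Davenport: |A + B| ≥ min(p, |A| + |B| - 1) for A, B nonempty in Z/pZ.
|A| = 3, |B| = 2, p = 11.
CD lower bound = min(11, 3 + 2 - 1) = min(11, 4) = 4.
Compute A + B mod 11 directly:
a = 0: 0+3=3, 0+6=6
a = 3: 3+3=6, 3+6=9
a = 7: 7+3=10, 7+6=2
A + B = {2, 3, 6, 9, 10}, so |A + B| = 5.
Verify: 5 ≥ 4? Yes ✓.

CD lower bound = 4, actual |A + B| = 5.


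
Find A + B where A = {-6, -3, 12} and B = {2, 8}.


A + B = {a + b : a ∈ A, b ∈ B}.
Enumerate all |A|·|B| = 3·2 = 6 pairs (a, b) and collect distinct sums.
a = -6: -6+2=-4, -6+8=2
a = -3: -3+2=-1, -3+8=5
a = 12: 12+2=14, 12+8=20
Collecting distinct sums: A + B = {-4, -1, 2, 5, 14, 20}
|A + B| = 6

A + B = {-4, -1, 2, 5, 14, 20}


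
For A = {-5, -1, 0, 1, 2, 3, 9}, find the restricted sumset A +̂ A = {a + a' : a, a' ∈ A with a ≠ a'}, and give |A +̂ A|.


Restricted sumset: A +̂ A = {a + a' : a ∈ A, a' ∈ A, a ≠ a'}.
Equivalently, take A + A and drop any sum 2a that is achievable ONLY as a + a for a ∈ A (i.e. sums representable only with equal summands).
Enumerate pairs (a, a') with a < a' (symmetric, so each unordered pair gives one sum; this covers all a ≠ a'):
  -5 + -1 = -6
  -5 + 0 = -5
  -5 + 1 = -4
  -5 + 2 = -3
  -5 + 3 = -2
  -5 + 9 = 4
  -1 + 0 = -1
  -1 + 1 = 0
  -1 + 2 = 1
  -1 + 3 = 2
  -1 + 9 = 8
  0 + 1 = 1
  0 + 2 = 2
  0 + 3 = 3
  0 + 9 = 9
  1 + 2 = 3
  1 + 3 = 4
  1 + 9 = 10
  2 + 3 = 5
  2 + 9 = 11
  3 + 9 = 12
Collected distinct sums: {-6, -5, -4, -3, -2, -1, 0, 1, 2, 3, 4, 5, 8, 9, 10, 11, 12}
|A +̂ A| = 17
(Reference bound: |A +̂ A| ≥ 2|A| - 3 for |A| ≥ 2, with |A| = 7 giving ≥ 11.)

|A +̂ A| = 17


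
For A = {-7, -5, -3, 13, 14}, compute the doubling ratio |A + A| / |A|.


|A| = 5.
Compute A + A by enumerating all 25 pairs.
A + A = {-14, -12, -10, -8, -6, 6, 7, 8, 9, 10, 11, 26, 27, 28}, so |A + A| = 14.
K = |A + A| / |A| = 14/5 (already in lowest terms) ≈ 2.8000.
Reference: AP of size 5 gives K = 9/5 ≈ 1.8000; a fully generic set of size 5 gives K ≈ 3.0000.

|A| = 5, |A + A| = 14, K = 14/5.


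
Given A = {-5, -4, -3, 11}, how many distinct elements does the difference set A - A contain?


A - A = {a - a' : a, a' ∈ A}; |A| = 4.
Bounds: 2|A|-1 ≤ |A - A| ≤ |A|² - |A| + 1, i.e. 7 ≤ |A - A| ≤ 13.
Note: 0 ∈ A - A always (from a - a). The set is symmetric: if d ∈ A - A then -d ∈ A - A.
Enumerate nonzero differences d = a - a' with a > a' (then include -d):
Positive differences: {1, 2, 14, 15, 16}
Full difference set: {0} ∪ (positive diffs) ∪ (negative diffs).
|A - A| = 1 + 2·5 = 11 (matches direct enumeration: 11).

|A - A| = 11


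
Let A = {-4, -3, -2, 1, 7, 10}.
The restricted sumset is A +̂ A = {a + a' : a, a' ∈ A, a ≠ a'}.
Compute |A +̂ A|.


Restricted sumset: A +̂ A = {a + a' : a ∈ A, a' ∈ A, a ≠ a'}.
Equivalently, take A + A and drop any sum 2a that is achievable ONLY as a + a for a ∈ A (i.e. sums representable only with equal summands).
Enumerate pairs (a, a') with a < a' (symmetric, so each unordered pair gives one sum; this covers all a ≠ a'):
  -4 + -3 = -7
  -4 + -2 = -6
  -4 + 1 = -3
  -4 + 7 = 3
  -4 + 10 = 6
  -3 + -2 = -5
  -3 + 1 = -2
  -3 + 7 = 4
  -3 + 10 = 7
  -2 + 1 = -1
  -2 + 7 = 5
  -2 + 10 = 8
  1 + 7 = 8
  1 + 10 = 11
  7 + 10 = 17
Collected distinct sums: {-7, -6, -5, -3, -2, -1, 3, 4, 5, 6, 7, 8, 11, 17}
|A +̂ A| = 14
(Reference bound: |A +̂ A| ≥ 2|A| - 3 for |A| ≥ 2, with |A| = 6 giving ≥ 9.)

|A +̂ A| = 14


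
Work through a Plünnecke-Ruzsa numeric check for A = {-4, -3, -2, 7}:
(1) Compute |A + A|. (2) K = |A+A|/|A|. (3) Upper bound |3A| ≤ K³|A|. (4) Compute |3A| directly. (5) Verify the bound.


|A| = 4.
Step 1: Compute A + A by enumerating all 16 pairs.
A + A = {-8, -7, -6, -5, -4, 3, 4, 5, 14}, so |A + A| = 9.
Step 2: Doubling constant K = |A + A|/|A| = 9/4 = 9/4 ≈ 2.2500.
Step 3: Plünnecke-Ruzsa gives |3A| ≤ K³·|A| = (2.2500)³ · 4 ≈ 45.5625.
Step 4: Compute 3A = A + A + A directly by enumerating all triples (a,b,c) ∈ A³; |3A| = 16.
Step 5: Check 16 ≤ 45.5625? Yes ✓.

K = 9/4, Plünnecke-Ruzsa bound K³|A| ≈ 45.5625, |3A| = 16, inequality holds.


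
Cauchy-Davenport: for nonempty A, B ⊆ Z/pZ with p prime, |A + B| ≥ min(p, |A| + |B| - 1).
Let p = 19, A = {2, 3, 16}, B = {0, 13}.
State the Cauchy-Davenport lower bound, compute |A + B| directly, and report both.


Cauchy-Davenport: |A + B| ≥ min(p, |A| + |B| - 1) for A, B nonempty in Z/pZ.
|A| = 3, |B| = 2, p = 19.
CD lower bound = min(19, 3 + 2 - 1) = min(19, 4) = 4.
Compute A + B mod 19 directly:
a = 2: 2+0=2, 2+13=15
a = 3: 3+0=3, 3+13=16
a = 16: 16+0=16, 16+13=10
A + B = {2, 3, 10, 15, 16}, so |A + B| = 5.
Verify: 5 ≥ 4? Yes ✓.

CD lower bound = 4, actual |A + B| = 5.


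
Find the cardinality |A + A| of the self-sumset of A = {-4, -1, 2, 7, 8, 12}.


A + A = {a + a' : a, a' ∈ A}; |A| = 6.
General bounds: 2|A| - 1 ≤ |A + A| ≤ |A|(|A|+1)/2, i.e. 11 ≤ |A + A| ≤ 21.
Lower bound 2|A|-1 is attained iff A is an arithmetic progression.
Enumerate sums a + a' for a ≤ a' (symmetric, so this suffices):
a = -4: -4+-4=-8, -4+-1=-5, -4+2=-2, -4+7=3, -4+8=4, -4+12=8
a = -1: -1+-1=-2, -1+2=1, -1+7=6, -1+8=7, -1+12=11
a = 2: 2+2=4, 2+7=9, 2+8=10, 2+12=14
a = 7: 7+7=14, 7+8=15, 7+12=19
a = 8: 8+8=16, 8+12=20
a = 12: 12+12=24
Distinct sums: {-8, -5, -2, 1, 3, 4, 6, 7, 8, 9, 10, 11, 14, 15, 16, 19, 20, 24}
|A + A| = 18

|A + A| = 18


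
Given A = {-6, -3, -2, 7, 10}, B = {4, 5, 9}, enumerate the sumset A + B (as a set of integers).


A + B = {a + b : a ∈ A, b ∈ B}.
Enumerate all |A|·|B| = 5·3 = 15 pairs (a, b) and collect distinct sums.
a = -6: -6+4=-2, -6+5=-1, -6+9=3
a = -3: -3+4=1, -3+5=2, -3+9=6
a = -2: -2+4=2, -2+5=3, -2+9=7
a = 7: 7+4=11, 7+5=12, 7+9=16
a = 10: 10+4=14, 10+5=15, 10+9=19
Collecting distinct sums: A + B = {-2, -1, 1, 2, 3, 6, 7, 11, 12, 14, 15, 16, 19}
|A + B| = 13

A + B = {-2, -1, 1, 2, 3, 6, 7, 11, 12, 14, 15, 16, 19}


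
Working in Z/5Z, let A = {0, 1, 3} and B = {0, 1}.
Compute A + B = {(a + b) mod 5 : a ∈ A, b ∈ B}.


Work in Z/5Z: reduce every sum a + b modulo 5.
Enumerate all 6 pairs:
a = 0: 0+0=0, 0+1=1
a = 1: 1+0=1, 1+1=2
a = 3: 3+0=3, 3+1=4
Distinct residues collected: {0, 1, 2, 3, 4}
|A + B| = 5 (out of 5 total residues).

A + B = {0, 1, 2, 3, 4}


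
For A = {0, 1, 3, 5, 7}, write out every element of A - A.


A - A = {a - a' : a, a' ∈ A}.
Compute a - a' for each ordered pair (a, a'):
a = 0: 0-0=0, 0-1=-1, 0-3=-3, 0-5=-5, 0-7=-7
a = 1: 1-0=1, 1-1=0, 1-3=-2, 1-5=-4, 1-7=-6
a = 3: 3-0=3, 3-1=2, 3-3=0, 3-5=-2, 3-7=-4
a = 5: 5-0=5, 5-1=4, 5-3=2, 5-5=0, 5-7=-2
a = 7: 7-0=7, 7-1=6, 7-3=4, 7-5=2, 7-7=0
Collecting distinct values (and noting 0 appears from a-a):
A - A = {-7, -6, -5, -4, -3, -2, -1, 0, 1, 2, 3, 4, 5, 6, 7}
|A - A| = 15

A - A = {-7, -6, -5, -4, -3, -2, -1, 0, 1, 2, 3, 4, 5, 6, 7}


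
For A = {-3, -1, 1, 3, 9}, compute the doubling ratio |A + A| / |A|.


|A| = 5.
Compute A + A by enumerating all 25 pairs.
A + A = {-6, -4, -2, 0, 2, 4, 6, 8, 10, 12, 18}, so |A + A| = 11.
K = |A + A| / |A| = 11/5 (already in lowest terms) ≈ 2.2000.
Reference: AP of size 5 gives K = 9/5 ≈ 1.8000; a fully generic set of size 5 gives K ≈ 3.0000.

|A| = 5, |A + A| = 11, K = 11/5.


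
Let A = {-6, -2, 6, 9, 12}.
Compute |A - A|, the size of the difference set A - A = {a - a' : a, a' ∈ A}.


A - A = {a - a' : a, a' ∈ A}; |A| = 5.
Bounds: 2|A|-1 ≤ |A - A| ≤ |A|² - |A| + 1, i.e. 9 ≤ |A - A| ≤ 21.
Note: 0 ∈ A - A always (from a - a). The set is symmetric: if d ∈ A - A then -d ∈ A - A.
Enumerate nonzero differences d = a - a' with a > a' (then include -d):
Positive differences: {3, 4, 6, 8, 11, 12, 14, 15, 18}
Full difference set: {0} ∪ (positive diffs) ∪ (negative diffs).
|A - A| = 1 + 2·9 = 19 (matches direct enumeration: 19).

|A - A| = 19


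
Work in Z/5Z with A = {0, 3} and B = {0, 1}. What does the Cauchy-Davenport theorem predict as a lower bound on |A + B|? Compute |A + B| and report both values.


Cauchy-Davenport: |A + B| ≥ min(p, |A| + |B| - 1) for A, B nonempty in Z/pZ.
|A| = 2, |B| = 2, p = 5.
CD lower bound = min(5, 2 + 2 - 1) = min(5, 3) = 3.
Compute A + B mod 5 directly:
a = 0: 0+0=0, 0+1=1
a = 3: 3+0=3, 3+1=4
A + B = {0, 1, 3, 4}, so |A + B| = 4.
Verify: 4 ≥ 3? Yes ✓.

CD lower bound = 3, actual |A + B| = 4.


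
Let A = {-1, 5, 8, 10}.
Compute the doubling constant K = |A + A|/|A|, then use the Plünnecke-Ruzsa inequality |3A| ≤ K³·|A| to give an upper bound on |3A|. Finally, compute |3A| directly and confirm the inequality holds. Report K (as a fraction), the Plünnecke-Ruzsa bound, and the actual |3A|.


|A| = 4.
Step 1: Compute A + A by enumerating all 16 pairs.
A + A = {-2, 4, 7, 9, 10, 13, 15, 16, 18, 20}, so |A + A| = 10.
Step 2: Doubling constant K = |A + A|/|A| = 10/4 = 10/4 ≈ 2.5000.
Step 3: Plünnecke-Ruzsa gives |3A| ≤ K³·|A| = (2.5000)³ · 4 ≈ 62.5000.
Step 4: Compute 3A = A + A + A directly by enumerating all triples (a,b,c) ∈ A³; |3A| = 19.
Step 5: Check 19 ≤ 62.5000? Yes ✓.

K = 10/4, Plünnecke-Ruzsa bound K³|A| ≈ 62.5000, |3A| = 19, inequality holds.


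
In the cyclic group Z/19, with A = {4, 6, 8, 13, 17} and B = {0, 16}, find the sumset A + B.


Work in Z/19Z: reduce every sum a + b modulo 19.
Enumerate all 10 pairs:
a = 4: 4+0=4, 4+16=1
a = 6: 6+0=6, 6+16=3
a = 8: 8+0=8, 8+16=5
a = 13: 13+0=13, 13+16=10
a = 17: 17+0=17, 17+16=14
Distinct residues collected: {1, 3, 4, 5, 6, 8, 10, 13, 14, 17}
|A + B| = 10 (out of 19 total residues).

A + B = {1, 3, 4, 5, 6, 8, 10, 13, 14, 17}


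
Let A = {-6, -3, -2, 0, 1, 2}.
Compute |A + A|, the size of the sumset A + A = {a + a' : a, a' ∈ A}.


A + A = {a + a' : a, a' ∈ A}; |A| = 6.
General bounds: 2|A| - 1 ≤ |A + A| ≤ |A|(|A|+1)/2, i.e. 11 ≤ |A + A| ≤ 21.
Lower bound 2|A|-1 is attained iff A is an arithmetic progression.
Enumerate sums a + a' for a ≤ a' (symmetric, so this suffices):
a = -6: -6+-6=-12, -6+-3=-9, -6+-2=-8, -6+0=-6, -6+1=-5, -6+2=-4
a = -3: -3+-3=-6, -3+-2=-5, -3+0=-3, -3+1=-2, -3+2=-1
a = -2: -2+-2=-4, -2+0=-2, -2+1=-1, -2+2=0
a = 0: 0+0=0, 0+1=1, 0+2=2
a = 1: 1+1=2, 1+2=3
a = 2: 2+2=4
Distinct sums: {-12, -9, -8, -6, -5, -4, -3, -2, -1, 0, 1, 2, 3, 4}
|A + A| = 14

|A + A| = 14


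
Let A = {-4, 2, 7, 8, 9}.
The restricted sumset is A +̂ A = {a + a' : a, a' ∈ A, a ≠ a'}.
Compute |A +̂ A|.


Restricted sumset: A +̂ A = {a + a' : a ∈ A, a' ∈ A, a ≠ a'}.
Equivalently, take A + A and drop any sum 2a that is achievable ONLY as a + a for a ∈ A (i.e. sums representable only with equal summands).
Enumerate pairs (a, a') with a < a' (symmetric, so each unordered pair gives one sum; this covers all a ≠ a'):
  -4 + 2 = -2
  -4 + 7 = 3
  -4 + 8 = 4
  -4 + 9 = 5
  2 + 7 = 9
  2 + 8 = 10
  2 + 9 = 11
  7 + 8 = 15
  7 + 9 = 16
  8 + 9 = 17
Collected distinct sums: {-2, 3, 4, 5, 9, 10, 11, 15, 16, 17}
|A +̂ A| = 10
(Reference bound: |A +̂ A| ≥ 2|A| - 3 for |A| ≥ 2, with |A| = 5 giving ≥ 7.)

|A +̂ A| = 10


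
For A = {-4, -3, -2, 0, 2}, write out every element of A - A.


A - A = {a - a' : a, a' ∈ A}.
Compute a - a' for each ordered pair (a, a'):
a = -4: -4--4=0, -4--3=-1, -4--2=-2, -4-0=-4, -4-2=-6
a = -3: -3--4=1, -3--3=0, -3--2=-1, -3-0=-3, -3-2=-5
a = -2: -2--4=2, -2--3=1, -2--2=0, -2-0=-2, -2-2=-4
a = 0: 0--4=4, 0--3=3, 0--2=2, 0-0=0, 0-2=-2
a = 2: 2--4=6, 2--3=5, 2--2=4, 2-0=2, 2-2=0
Collecting distinct values (and noting 0 appears from a-a):
A - A = {-6, -5, -4, -3, -2, -1, 0, 1, 2, 3, 4, 5, 6}
|A - A| = 13

A - A = {-6, -5, -4, -3, -2, -1, 0, 1, 2, 3, 4, 5, 6}


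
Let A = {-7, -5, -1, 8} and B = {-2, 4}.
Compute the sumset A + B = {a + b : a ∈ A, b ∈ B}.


A + B = {a + b : a ∈ A, b ∈ B}.
Enumerate all |A|·|B| = 4·2 = 8 pairs (a, b) and collect distinct sums.
a = -7: -7+-2=-9, -7+4=-3
a = -5: -5+-2=-7, -5+4=-1
a = -1: -1+-2=-3, -1+4=3
a = 8: 8+-2=6, 8+4=12
Collecting distinct sums: A + B = {-9, -7, -3, -1, 3, 6, 12}
|A + B| = 7

A + B = {-9, -7, -3, -1, 3, 6, 12}


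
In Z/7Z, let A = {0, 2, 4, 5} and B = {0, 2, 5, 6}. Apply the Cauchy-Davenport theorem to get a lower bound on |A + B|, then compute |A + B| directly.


Cauchy-Davenport: |A + B| ≥ min(p, |A| + |B| - 1) for A, B nonempty in Z/pZ.
|A| = 4, |B| = 4, p = 7.
CD lower bound = min(7, 4 + 4 - 1) = min(7, 7) = 7.
Compute A + B mod 7 directly:
a = 0: 0+0=0, 0+2=2, 0+5=5, 0+6=6
a = 2: 2+0=2, 2+2=4, 2+5=0, 2+6=1
a = 4: 4+0=4, 4+2=6, 4+5=2, 4+6=3
a = 5: 5+0=5, 5+2=0, 5+5=3, 5+6=4
A + B = {0, 1, 2, 3, 4, 5, 6}, so |A + B| = 7.
Verify: 7 ≥ 7? Yes ✓.

CD lower bound = 7, actual |A + B| = 7.


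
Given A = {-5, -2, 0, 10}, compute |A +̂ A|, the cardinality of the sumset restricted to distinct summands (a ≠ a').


Restricted sumset: A +̂ A = {a + a' : a ∈ A, a' ∈ A, a ≠ a'}.
Equivalently, take A + A and drop any sum 2a that is achievable ONLY as a + a for a ∈ A (i.e. sums representable only with equal summands).
Enumerate pairs (a, a') with a < a' (symmetric, so each unordered pair gives one sum; this covers all a ≠ a'):
  -5 + -2 = -7
  -5 + 0 = -5
  -5 + 10 = 5
  -2 + 0 = -2
  -2 + 10 = 8
  0 + 10 = 10
Collected distinct sums: {-7, -5, -2, 5, 8, 10}
|A +̂ A| = 6
(Reference bound: |A +̂ A| ≥ 2|A| - 3 for |A| ≥ 2, with |A| = 4 giving ≥ 5.)

|A +̂ A| = 6


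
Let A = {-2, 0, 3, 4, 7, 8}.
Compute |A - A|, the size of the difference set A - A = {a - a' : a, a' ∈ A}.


A - A = {a - a' : a, a' ∈ A}; |A| = 6.
Bounds: 2|A|-1 ≤ |A - A| ≤ |A|² - |A| + 1, i.e. 11 ≤ |A - A| ≤ 31.
Note: 0 ∈ A - A always (from a - a). The set is symmetric: if d ∈ A - A then -d ∈ A - A.
Enumerate nonzero differences d = a - a' with a > a' (then include -d):
Positive differences: {1, 2, 3, 4, 5, 6, 7, 8, 9, 10}
Full difference set: {0} ∪ (positive diffs) ∪ (negative diffs).
|A - A| = 1 + 2·10 = 21 (matches direct enumeration: 21).

|A - A| = 21


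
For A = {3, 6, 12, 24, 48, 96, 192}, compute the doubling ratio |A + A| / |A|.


|A| = 7.
Compute A + A by enumerating all 49 pairs.
A + A = {6, 9, 12, 15, 18, 24, 27, 30, 36, 48, 51, 54, 60, 72, 96, 99, 102, 108, 120, 144, 192, 195, 198, 204, 216, 240, 288, 384}, so |A + A| = 28.
K = |A + A| / |A| = 28/7 = 4/1 ≈ 4.0000.
Reference: AP of size 7 gives K = 13/7 ≈ 1.8571; a fully generic set of size 7 gives K ≈ 4.0000.

|A| = 7, |A + A| = 28, K = 28/7 = 4/1.


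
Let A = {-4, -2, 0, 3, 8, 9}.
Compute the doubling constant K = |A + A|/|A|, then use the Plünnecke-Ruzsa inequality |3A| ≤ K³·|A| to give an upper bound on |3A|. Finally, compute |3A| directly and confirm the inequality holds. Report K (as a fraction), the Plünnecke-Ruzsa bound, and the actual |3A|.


|A| = 6.
Step 1: Compute A + A by enumerating all 36 pairs.
A + A = {-8, -6, -4, -2, -1, 0, 1, 3, 4, 5, 6, 7, 8, 9, 11, 12, 16, 17, 18}, so |A + A| = 19.
Step 2: Doubling constant K = |A + A|/|A| = 19/6 = 19/6 ≈ 3.1667.
Step 3: Plünnecke-Ruzsa gives |3A| ≤ K³·|A| = (3.1667)³ · 6 ≈ 190.5278.
Step 4: Compute 3A = A + A + A directly by enumerating all triples (a,b,c) ∈ A³; |3A| = 35.
Step 5: Check 35 ≤ 190.5278? Yes ✓.

K = 19/6, Plünnecke-Ruzsa bound K³|A| ≈ 190.5278, |3A| = 35, inequality holds.


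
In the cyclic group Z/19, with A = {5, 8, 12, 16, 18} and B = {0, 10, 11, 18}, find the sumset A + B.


Work in Z/19Z: reduce every sum a + b modulo 19.
Enumerate all 20 pairs:
a = 5: 5+0=5, 5+10=15, 5+11=16, 5+18=4
a = 8: 8+0=8, 8+10=18, 8+11=0, 8+18=7
a = 12: 12+0=12, 12+10=3, 12+11=4, 12+18=11
a = 16: 16+0=16, 16+10=7, 16+11=8, 16+18=15
a = 18: 18+0=18, 18+10=9, 18+11=10, 18+18=17
Distinct residues collected: {0, 3, 4, 5, 7, 8, 9, 10, 11, 12, 15, 16, 17, 18}
|A + B| = 14 (out of 19 total residues).

A + B = {0, 3, 4, 5, 7, 8, 9, 10, 11, 12, 15, 16, 17, 18}


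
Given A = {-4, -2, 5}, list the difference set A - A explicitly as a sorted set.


A - A = {a - a' : a, a' ∈ A}.
Compute a - a' for each ordered pair (a, a'):
a = -4: -4--4=0, -4--2=-2, -4-5=-9
a = -2: -2--4=2, -2--2=0, -2-5=-7
a = 5: 5--4=9, 5--2=7, 5-5=0
Collecting distinct values (and noting 0 appears from a-a):
A - A = {-9, -7, -2, 0, 2, 7, 9}
|A - A| = 7

A - A = {-9, -7, -2, 0, 2, 7, 9}


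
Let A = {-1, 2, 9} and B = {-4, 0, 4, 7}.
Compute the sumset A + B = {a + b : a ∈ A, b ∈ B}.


A + B = {a + b : a ∈ A, b ∈ B}.
Enumerate all |A|·|B| = 3·4 = 12 pairs (a, b) and collect distinct sums.
a = -1: -1+-4=-5, -1+0=-1, -1+4=3, -1+7=6
a = 2: 2+-4=-2, 2+0=2, 2+4=6, 2+7=9
a = 9: 9+-4=5, 9+0=9, 9+4=13, 9+7=16
Collecting distinct sums: A + B = {-5, -2, -1, 2, 3, 5, 6, 9, 13, 16}
|A + B| = 10

A + B = {-5, -2, -1, 2, 3, 5, 6, 9, 13, 16}


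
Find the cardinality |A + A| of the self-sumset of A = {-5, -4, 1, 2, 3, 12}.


A + A = {a + a' : a, a' ∈ A}; |A| = 6.
General bounds: 2|A| - 1 ≤ |A + A| ≤ |A|(|A|+1)/2, i.e. 11 ≤ |A + A| ≤ 21.
Lower bound 2|A|-1 is attained iff A is an arithmetic progression.
Enumerate sums a + a' for a ≤ a' (symmetric, so this suffices):
a = -5: -5+-5=-10, -5+-4=-9, -5+1=-4, -5+2=-3, -5+3=-2, -5+12=7
a = -4: -4+-4=-8, -4+1=-3, -4+2=-2, -4+3=-1, -4+12=8
a = 1: 1+1=2, 1+2=3, 1+3=4, 1+12=13
a = 2: 2+2=4, 2+3=5, 2+12=14
a = 3: 3+3=6, 3+12=15
a = 12: 12+12=24
Distinct sums: {-10, -9, -8, -4, -3, -2, -1, 2, 3, 4, 5, 6, 7, 8, 13, 14, 15, 24}
|A + A| = 18

|A + A| = 18


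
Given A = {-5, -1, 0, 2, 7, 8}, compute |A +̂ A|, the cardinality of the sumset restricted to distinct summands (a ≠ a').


Restricted sumset: A +̂ A = {a + a' : a ∈ A, a' ∈ A, a ≠ a'}.
Equivalently, take A + A and drop any sum 2a that is achievable ONLY as a + a for a ∈ A (i.e. sums representable only with equal summands).
Enumerate pairs (a, a') with a < a' (symmetric, so each unordered pair gives one sum; this covers all a ≠ a'):
  -5 + -1 = -6
  -5 + 0 = -5
  -5 + 2 = -3
  -5 + 7 = 2
  -5 + 8 = 3
  -1 + 0 = -1
  -1 + 2 = 1
  -1 + 7 = 6
  -1 + 8 = 7
  0 + 2 = 2
  0 + 7 = 7
  0 + 8 = 8
  2 + 7 = 9
  2 + 8 = 10
  7 + 8 = 15
Collected distinct sums: {-6, -5, -3, -1, 1, 2, 3, 6, 7, 8, 9, 10, 15}
|A +̂ A| = 13
(Reference bound: |A +̂ A| ≥ 2|A| - 3 for |A| ≥ 2, with |A| = 6 giving ≥ 9.)

|A +̂ A| = 13


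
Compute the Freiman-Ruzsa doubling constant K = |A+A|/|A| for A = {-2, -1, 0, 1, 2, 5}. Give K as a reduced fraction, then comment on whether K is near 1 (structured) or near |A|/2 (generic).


|A| = 6.
Compute A + A by enumerating all 36 pairs.
A + A = {-4, -3, -2, -1, 0, 1, 2, 3, 4, 5, 6, 7, 10}, so |A + A| = 13.
K = |A + A| / |A| = 13/6 (already in lowest terms) ≈ 2.1667.
Reference: AP of size 6 gives K = 11/6 ≈ 1.8333; a fully generic set of size 6 gives K ≈ 3.5000.

|A| = 6, |A + A| = 13, K = 13/6.


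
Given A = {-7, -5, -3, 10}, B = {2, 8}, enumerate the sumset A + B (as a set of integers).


A + B = {a + b : a ∈ A, b ∈ B}.
Enumerate all |A|·|B| = 4·2 = 8 pairs (a, b) and collect distinct sums.
a = -7: -7+2=-5, -7+8=1
a = -5: -5+2=-3, -5+8=3
a = -3: -3+2=-1, -3+8=5
a = 10: 10+2=12, 10+8=18
Collecting distinct sums: A + B = {-5, -3, -1, 1, 3, 5, 12, 18}
|A + B| = 8

A + B = {-5, -3, -1, 1, 3, 5, 12, 18}


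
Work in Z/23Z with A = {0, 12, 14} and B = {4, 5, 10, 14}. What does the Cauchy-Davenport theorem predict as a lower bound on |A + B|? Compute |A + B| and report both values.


Cauchy-Davenport: |A + B| ≥ min(p, |A| + |B| - 1) for A, B nonempty in Z/pZ.
|A| = 3, |B| = 4, p = 23.
CD lower bound = min(23, 3 + 4 - 1) = min(23, 6) = 6.
Compute A + B mod 23 directly:
a = 0: 0+4=4, 0+5=5, 0+10=10, 0+14=14
a = 12: 12+4=16, 12+5=17, 12+10=22, 12+14=3
a = 14: 14+4=18, 14+5=19, 14+10=1, 14+14=5
A + B = {1, 3, 4, 5, 10, 14, 16, 17, 18, 19, 22}, so |A + B| = 11.
Verify: 11 ≥ 6? Yes ✓.

CD lower bound = 6, actual |A + B| = 11.


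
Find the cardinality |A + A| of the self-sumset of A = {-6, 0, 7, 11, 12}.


A + A = {a + a' : a, a' ∈ A}; |A| = 5.
General bounds: 2|A| - 1 ≤ |A + A| ≤ |A|(|A|+1)/2, i.e. 9 ≤ |A + A| ≤ 15.
Lower bound 2|A|-1 is attained iff A is an arithmetic progression.
Enumerate sums a + a' for a ≤ a' (symmetric, so this suffices):
a = -6: -6+-6=-12, -6+0=-6, -6+7=1, -6+11=5, -6+12=6
a = 0: 0+0=0, 0+7=7, 0+11=11, 0+12=12
a = 7: 7+7=14, 7+11=18, 7+12=19
a = 11: 11+11=22, 11+12=23
a = 12: 12+12=24
Distinct sums: {-12, -6, 0, 1, 5, 6, 7, 11, 12, 14, 18, 19, 22, 23, 24}
|A + A| = 15

|A + A| = 15


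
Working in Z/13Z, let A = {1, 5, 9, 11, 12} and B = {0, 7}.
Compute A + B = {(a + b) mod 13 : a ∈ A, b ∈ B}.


Work in Z/13Z: reduce every sum a + b modulo 13.
Enumerate all 10 pairs:
a = 1: 1+0=1, 1+7=8
a = 5: 5+0=5, 5+7=12
a = 9: 9+0=9, 9+7=3
a = 11: 11+0=11, 11+7=5
a = 12: 12+0=12, 12+7=6
Distinct residues collected: {1, 3, 5, 6, 8, 9, 11, 12}
|A + B| = 8 (out of 13 total residues).

A + B = {1, 3, 5, 6, 8, 9, 11, 12}


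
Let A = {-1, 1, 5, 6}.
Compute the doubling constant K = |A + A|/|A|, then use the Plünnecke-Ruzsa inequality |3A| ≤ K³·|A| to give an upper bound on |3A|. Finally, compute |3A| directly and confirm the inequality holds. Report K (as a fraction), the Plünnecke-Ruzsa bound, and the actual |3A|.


|A| = 4.
Step 1: Compute A + A by enumerating all 16 pairs.
A + A = {-2, 0, 2, 4, 5, 6, 7, 10, 11, 12}, so |A + A| = 10.
Step 2: Doubling constant K = |A + A|/|A| = 10/4 = 10/4 ≈ 2.5000.
Step 3: Plünnecke-Ruzsa gives |3A| ≤ K³·|A| = (2.5000)³ · 4 ≈ 62.5000.
Step 4: Compute 3A = A + A + A directly by enumerating all triples (a,b,c) ∈ A³; |3A| = 18.
Step 5: Check 18 ≤ 62.5000? Yes ✓.

K = 10/4, Plünnecke-Ruzsa bound K³|A| ≈ 62.5000, |3A| = 18, inequality holds.


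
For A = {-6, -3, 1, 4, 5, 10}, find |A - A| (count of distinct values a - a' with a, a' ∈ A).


A - A = {a - a' : a, a' ∈ A}; |A| = 6.
Bounds: 2|A|-1 ≤ |A - A| ≤ |A|² - |A| + 1, i.e. 11 ≤ |A - A| ≤ 31.
Note: 0 ∈ A - A always (from a - a). The set is symmetric: if d ∈ A - A then -d ∈ A - A.
Enumerate nonzero differences d = a - a' with a > a' (then include -d):
Positive differences: {1, 3, 4, 5, 6, 7, 8, 9, 10, 11, 13, 16}
Full difference set: {0} ∪ (positive diffs) ∪ (negative diffs).
|A - A| = 1 + 2·12 = 25 (matches direct enumeration: 25).

|A - A| = 25


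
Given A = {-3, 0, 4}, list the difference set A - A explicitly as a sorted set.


A - A = {a - a' : a, a' ∈ A}.
Compute a - a' for each ordered pair (a, a'):
a = -3: -3--3=0, -3-0=-3, -3-4=-7
a = 0: 0--3=3, 0-0=0, 0-4=-4
a = 4: 4--3=7, 4-0=4, 4-4=0
Collecting distinct values (and noting 0 appears from a-a):
A - A = {-7, -4, -3, 0, 3, 4, 7}
|A - A| = 7

A - A = {-7, -4, -3, 0, 3, 4, 7}


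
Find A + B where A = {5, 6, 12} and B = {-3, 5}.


A + B = {a + b : a ∈ A, b ∈ B}.
Enumerate all |A|·|B| = 3·2 = 6 pairs (a, b) and collect distinct sums.
a = 5: 5+-3=2, 5+5=10
a = 6: 6+-3=3, 6+5=11
a = 12: 12+-3=9, 12+5=17
Collecting distinct sums: A + B = {2, 3, 9, 10, 11, 17}
|A + B| = 6

A + B = {2, 3, 9, 10, 11, 17}


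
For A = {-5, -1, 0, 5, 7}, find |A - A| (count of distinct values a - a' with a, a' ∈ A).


A - A = {a - a' : a, a' ∈ A}; |A| = 5.
Bounds: 2|A|-1 ≤ |A - A| ≤ |A|² - |A| + 1, i.e. 9 ≤ |A - A| ≤ 21.
Note: 0 ∈ A - A always (from a - a). The set is symmetric: if d ∈ A - A then -d ∈ A - A.
Enumerate nonzero differences d = a - a' with a > a' (then include -d):
Positive differences: {1, 2, 4, 5, 6, 7, 8, 10, 12}
Full difference set: {0} ∪ (positive diffs) ∪ (negative diffs).
|A - A| = 1 + 2·9 = 19 (matches direct enumeration: 19).

|A - A| = 19


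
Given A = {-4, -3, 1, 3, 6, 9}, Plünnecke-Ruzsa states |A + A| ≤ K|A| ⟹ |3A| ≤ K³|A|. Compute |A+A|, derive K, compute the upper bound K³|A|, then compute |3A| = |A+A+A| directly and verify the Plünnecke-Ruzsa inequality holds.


|A| = 6.
Step 1: Compute A + A by enumerating all 36 pairs.
A + A = {-8, -7, -6, -3, -2, -1, 0, 2, 3, 4, 5, 6, 7, 9, 10, 12, 15, 18}, so |A + A| = 18.
Step 2: Doubling constant K = |A + A|/|A| = 18/6 = 18/6 ≈ 3.0000.
Step 3: Plünnecke-Ruzsa gives |3A| ≤ K³·|A| = (3.0000)³ · 6 ≈ 162.0000.
Step 4: Compute 3A = A + A + A directly by enumerating all triples (a,b,c) ∈ A³; |3A| = 33.
Step 5: Check 33 ≤ 162.0000? Yes ✓.

K = 18/6, Plünnecke-Ruzsa bound K³|A| ≈ 162.0000, |3A| = 33, inequality holds.


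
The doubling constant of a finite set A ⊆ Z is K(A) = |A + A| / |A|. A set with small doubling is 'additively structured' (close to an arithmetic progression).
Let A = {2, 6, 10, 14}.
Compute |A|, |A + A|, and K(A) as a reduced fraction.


|A| = 4.
Compute A + A by enumerating all 16 pairs.
A + A = {4, 8, 12, 16, 20, 24, 28}, so |A + A| = 7.
K = |A + A| / |A| = 7/4 (already in lowest terms) ≈ 1.7500.
Reference: AP of size 4 gives K = 7/4 ≈ 1.7500; a fully generic set of size 4 gives K ≈ 2.5000.

|A| = 4, |A + A| = 7, K = 7/4.


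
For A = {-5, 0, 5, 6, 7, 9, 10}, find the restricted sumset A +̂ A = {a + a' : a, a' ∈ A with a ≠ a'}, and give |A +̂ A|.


Restricted sumset: A +̂ A = {a + a' : a ∈ A, a' ∈ A, a ≠ a'}.
Equivalently, take A + A and drop any sum 2a that is achievable ONLY as a + a for a ∈ A (i.e. sums representable only with equal summands).
Enumerate pairs (a, a') with a < a' (symmetric, so each unordered pair gives one sum; this covers all a ≠ a'):
  -5 + 0 = -5
  -5 + 5 = 0
  -5 + 6 = 1
  -5 + 7 = 2
  -5 + 9 = 4
  -5 + 10 = 5
  0 + 5 = 5
  0 + 6 = 6
  0 + 7 = 7
  0 + 9 = 9
  0 + 10 = 10
  5 + 6 = 11
  5 + 7 = 12
  5 + 9 = 14
  5 + 10 = 15
  6 + 7 = 13
  6 + 9 = 15
  6 + 10 = 16
  7 + 9 = 16
  7 + 10 = 17
  9 + 10 = 19
Collected distinct sums: {-5, 0, 1, 2, 4, 5, 6, 7, 9, 10, 11, 12, 13, 14, 15, 16, 17, 19}
|A +̂ A| = 18
(Reference bound: |A +̂ A| ≥ 2|A| - 3 for |A| ≥ 2, with |A| = 7 giving ≥ 11.)

|A +̂ A| = 18


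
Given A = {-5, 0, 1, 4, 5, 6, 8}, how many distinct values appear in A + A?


A + A = {a + a' : a, a' ∈ A}; |A| = 7.
General bounds: 2|A| - 1 ≤ |A + A| ≤ |A|(|A|+1)/2, i.e. 13 ≤ |A + A| ≤ 28.
Lower bound 2|A|-1 is attained iff A is an arithmetic progression.
Enumerate sums a + a' for a ≤ a' (symmetric, so this suffices):
a = -5: -5+-5=-10, -5+0=-5, -5+1=-4, -5+4=-1, -5+5=0, -5+6=1, -5+8=3
a = 0: 0+0=0, 0+1=1, 0+4=4, 0+5=5, 0+6=6, 0+8=8
a = 1: 1+1=2, 1+4=5, 1+5=6, 1+6=7, 1+8=9
a = 4: 4+4=8, 4+5=9, 4+6=10, 4+8=12
a = 5: 5+5=10, 5+6=11, 5+8=13
a = 6: 6+6=12, 6+8=14
a = 8: 8+8=16
Distinct sums: {-10, -5, -4, -1, 0, 1, 2, 3, 4, 5, 6, 7, 8, 9, 10, 11, 12, 13, 14, 16}
|A + A| = 20

|A + A| = 20


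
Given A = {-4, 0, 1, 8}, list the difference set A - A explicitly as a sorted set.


A - A = {a - a' : a, a' ∈ A}.
Compute a - a' for each ordered pair (a, a'):
a = -4: -4--4=0, -4-0=-4, -4-1=-5, -4-8=-12
a = 0: 0--4=4, 0-0=0, 0-1=-1, 0-8=-8
a = 1: 1--4=5, 1-0=1, 1-1=0, 1-8=-7
a = 8: 8--4=12, 8-0=8, 8-1=7, 8-8=0
Collecting distinct values (and noting 0 appears from a-a):
A - A = {-12, -8, -7, -5, -4, -1, 0, 1, 4, 5, 7, 8, 12}
|A - A| = 13

A - A = {-12, -8, -7, -5, -4, -1, 0, 1, 4, 5, 7, 8, 12}


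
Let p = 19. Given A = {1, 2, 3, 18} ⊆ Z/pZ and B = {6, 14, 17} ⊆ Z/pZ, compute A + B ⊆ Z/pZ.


Work in Z/19Z: reduce every sum a + b modulo 19.
Enumerate all 12 pairs:
a = 1: 1+6=7, 1+14=15, 1+17=18
a = 2: 2+6=8, 2+14=16, 2+17=0
a = 3: 3+6=9, 3+14=17, 3+17=1
a = 18: 18+6=5, 18+14=13, 18+17=16
Distinct residues collected: {0, 1, 5, 7, 8, 9, 13, 15, 16, 17, 18}
|A + B| = 11 (out of 19 total residues).

A + B = {0, 1, 5, 7, 8, 9, 13, 15, 16, 17, 18}


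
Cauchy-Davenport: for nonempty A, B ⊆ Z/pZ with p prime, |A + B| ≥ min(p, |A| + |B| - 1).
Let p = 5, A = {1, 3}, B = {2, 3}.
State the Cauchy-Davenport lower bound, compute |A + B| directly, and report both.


Cauchy-Davenport: |A + B| ≥ min(p, |A| + |B| - 1) for A, B nonempty in Z/pZ.
|A| = 2, |B| = 2, p = 5.
CD lower bound = min(5, 2 + 2 - 1) = min(5, 3) = 3.
Compute A + B mod 5 directly:
a = 1: 1+2=3, 1+3=4
a = 3: 3+2=0, 3+3=1
A + B = {0, 1, 3, 4}, so |A + B| = 4.
Verify: 4 ≥ 3? Yes ✓.

CD lower bound = 3, actual |A + B| = 4.


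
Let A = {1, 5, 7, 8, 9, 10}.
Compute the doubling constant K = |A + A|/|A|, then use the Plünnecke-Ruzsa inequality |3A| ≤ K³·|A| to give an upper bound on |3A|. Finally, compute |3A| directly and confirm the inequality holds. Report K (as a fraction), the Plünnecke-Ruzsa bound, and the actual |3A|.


|A| = 6.
Step 1: Compute A + A by enumerating all 36 pairs.
A + A = {2, 6, 8, 9, 10, 11, 12, 13, 14, 15, 16, 17, 18, 19, 20}, so |A + A| = 15.
Step 2: Doubling constant K = |A + A|/|A| = 15/6 = 15/6 ≈ 2.5000.
Step 3: Plünnecke-Ruzsa gives |3A| ≤ K³·|A| = (2.5000)³ · 6 ≈ 93.7500.
Step 4: Compute 3A = A + A + A directly by enumerating all triples (a,b,c) ∈ A³; |3A| = 24.
Step 5: Check 24 ≤ 93.7500? Yes ✓.

K = 15/6, Plünnecke-Ruzsa bound K³|A| ≈ 93.7500, |3A| = 24, inequality holds.


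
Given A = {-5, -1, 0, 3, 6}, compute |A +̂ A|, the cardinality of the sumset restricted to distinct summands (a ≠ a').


Restricted sumset: A +̂ A = {a + a' : a ∈ A, a' ∈ A, a ≠ a'}.
Equivalently, take A + A and drop any sum 2a that is achievable ONLY as a + a for a ∈ A (i.e. sums representable only with equal summands).
Enumerate pairs (a, a') with a < a' (symmetric, so each unordered pair gives one sum; this covers all a ≠ a'):
  -5 + -1 = -6
  -5 + 0 = -5
  -5 + 3 = -2
  -5 + 6 = 1
  -1 + 0 = -1
  -1 + 3 = 2
  -1 + 6 = 5
  0 + 3 = 3
  0 + 6 = 6
  3 + 6 = 9
Collected distinct sums: {-6, -5, -2, -1, 1, 2, 3, 5, 6, 9}
|A +̂ A| = 10
(Reference bound: |A +̂ A| ≥ 2|A| - 3 for |A| ≥ 2, with |A| = 5 giving ≥ 7.)

|A +̂ A| = 10


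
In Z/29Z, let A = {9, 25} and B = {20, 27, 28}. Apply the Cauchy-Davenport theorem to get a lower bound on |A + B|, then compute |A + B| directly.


Cauchy-Davenport: |A + B| ≥ min(p, |A| + |B| - 1) for A, B nonempty in Z/pZ.
|A| = 2, |B| = 3, p = 29.
CD lower bound = min(29, 2 + 3 - 1) = min(29, 4) = 4.
Compute A + B mod 29 directly:
a = 9: 9+20=0, 9+27=7, 9+28=8
a = 25: 25+20=16, 25+27=23, 25+28=24
A + B = {0, 7, 8, 16, 23, 24}, so |A + B| = 6.
Verify: 6 ≥ 4? Yes ✓.

CD lower bound = 4, actual |A + B| = 6.


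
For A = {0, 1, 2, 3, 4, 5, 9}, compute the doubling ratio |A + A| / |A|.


|A| = 7.
Compute A + A by enumerating all 49 pairs.
A + A = {0, 1, 2, 3, 4, 5, 6, 7, 8, 9, 10, 11, 12, 13, 14, 18}, so |A + A| = 16.
K = |A + A| / |A| = 16/7 (already in lowest terms) ≈ 2.2857.
Reference: AP of size 7 gives K = 13/7 ≈ 1.8571; a fully generic set of size 7 gives K ≈ 4.0000.

|A| = 7, |A + A| = 16, K = 16/7.


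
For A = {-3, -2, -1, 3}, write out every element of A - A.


A - A = {a - a' : a, a' ∈ A}.
Compute a - a' for each ordered pair (a, a'):
a = -3: -3--3=0, -3--2=-1, -3--1=-2, -3-3=-6
a = -2: -2--3=1, -2--2=0, -2--1=-1, -2-3=-5
a = -1: -1--3=2, -1--2=1, -1--1=0, -1-3=-4
a = 3: 3--3=6, 3--2=5, 3--1=4, 3-3=0
Collecting distinct values (and noting 0 appears from a-a):
A - A = {-6, -5, -4, -2, -1, 0, 1, 2, 4, 5, 6}
|A - A| = 11

A - A = {-6, -5, -4, -2, -1, 0, 1, 2, 4, 5, 6}


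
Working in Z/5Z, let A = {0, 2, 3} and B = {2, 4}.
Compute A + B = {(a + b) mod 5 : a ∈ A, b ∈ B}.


Work in Z/5Z: reduce every sum a + b modulo 5.
Enumerate all 6 pairs:
a = 0: 0+2=2, 0+4=4
a = 2: 2+2=4, 2+4=1
a = 3: 3+2=0, 3+4=2
Distinct residues collected: {0, 1, 2, 4}
|A + B| = 4 (out of 5 total residues).

A + B = {0, 1, 2, 4}


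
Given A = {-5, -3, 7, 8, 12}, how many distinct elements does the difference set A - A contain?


A - A = {a - a' : a, a' ∈ A}; |A| = 5.
Bounds: 2|A|-1 ≤ |A - A| ≤ |A|² - |A| + 1, i.e. 9 ≤ |A - A| ≤ 21.
Note: 0 ∈ A - A always (from a - a). The set is symmetric: if d ∈ A - A then -d ∈ A - A.
Enumerate nonzero differences d = a - a' with a > a' (then include -d):
Positive differences: {1, 2, 4, 5, 10, 11, 12, 13, 15, 17}
Full difference set: {0} ∪ (positive diffs) ∪ (negative diffs).
|A - A| = 1 + 2·10 = 21 (matches direct enumeration: 21).

|A - A| = 21


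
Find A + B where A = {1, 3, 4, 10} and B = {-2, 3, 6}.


A + B = {a + b : a ∈ A, b ∈ B}.
Enumerate all |A|·|B| = 4·3 = 12 pairs (a, b) and collect distinct sums.
a = 1: 1+-2=-1, 1+3=4, 1+6=7
a = 3: 3+-2=1, 3+3=6, 3+6=9
a = 4: 4+-2=2, 4+3=7, 4+6=10
a = 10: 10+-2=8, 10+3=13, 10+6=16
Collecting distinct sums: A + B = {-1, 1, 2, 4, 6, 7, 8, 9, 10, 13, 16}
|A + B| = 11

A + B = {-1, 1, 2, 4, 6, 7, 8, 9, 10, 13, 16}


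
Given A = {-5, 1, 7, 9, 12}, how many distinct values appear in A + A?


A + A = {a + a' : a, a' ∈ A}; |A| = 5.
General bounds: 2|A| - 1 ≤ |A + A| ≤ |A|(|A|+1)/2, i.e. 9 ≤ |A + A| ≤ 15.
Lower bound 2|A|-1 is attained iff A is an arithmetic progression.
Enumerate sums a + a' for a ≤ a' (symmetric, so this suffices):
a = -5: -5+-5=-10, -5+1=-4, -5+7=2, -5+9=4, -5+12=7
a = 1: 1+1=2, 1+7=8, 1+9=10, 1+12=13
a = 7: 7+7=14, 7+9=16, 7+12=19
a = 9: 9+9=18, 9+12=21
a = 12: 12+12=24
Distinct sums: {-10, -4, 2, 4, 7, 8, 10, 13, 14, 16, 18, 19, 21, 24}
|A + A| = 14

|A + A| = 14


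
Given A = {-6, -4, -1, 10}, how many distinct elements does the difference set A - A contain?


A - A = {a - a' : a, a' ∈ A}; |A| = 4.
Bounds: 2|A|-1 ≤ |A - A| ≤ |A|² - |A| + 1, i.e. 7 ≤ |A - A| ≤ 13.
Note: 0 ∈ A - A always (from a - a). The set is symmetric: if d ∈ A - A then -d ∈ A - A.
Enumerate nonzero differences d = a - a' with a > a' (then include -d):
Positive differences: {2, 3, 5, 11, 14, 16}
Full difference set: {0} ∪ (positive diffs) ∪ (negative diffs).
|A - A| = 1 + 2·6 = 13 (matches direct enumeration: 13).

|A - A| = 13


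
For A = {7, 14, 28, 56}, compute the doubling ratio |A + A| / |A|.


|A| = 4.
Compute A + A by enumerating all 16 pairs.
A + A = {14, 21, 28, 35, 42, 56, 63, 70, 84, 112}, so |A + A| = 10.
K = |A + A| / |A| = 10/4 = 5/2 ≈ 2.5000.
Reference: AP of size 4 gives K = 7/4 ≈ 1.7500; a fully generic set of size 4 gives K ≈ 2.5000.

|A| = 4, |A + A| = 10, K = 10/4 = 5/2.


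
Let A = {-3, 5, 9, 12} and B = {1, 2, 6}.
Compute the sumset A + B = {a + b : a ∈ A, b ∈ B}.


A + B = {a + b : a ∈ A, b ∈ B}.
Enumerate all |A|·|B| = 4·3 = 12 pairs (a, b) and collect distinct sums.
a = -3: -3+1=-2, -3+2=-1, -3+6=3
a = 5: 5+1=6, 5+2=7, 5+6=11
a = 9: 9+1=10, 9+2=11, 9+6=15
a = 12: 12+1=13, 12+2=14, 12+6=18
Collecting distinct sums: A + B = {-2, -1, 3, 6, 7, 10, 11, 13, 14, 15, 18}
|A + B| = 11

A + B = {-2, -1, 3, 6, 7, 10, 11, 13, 14, 15, 18}
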